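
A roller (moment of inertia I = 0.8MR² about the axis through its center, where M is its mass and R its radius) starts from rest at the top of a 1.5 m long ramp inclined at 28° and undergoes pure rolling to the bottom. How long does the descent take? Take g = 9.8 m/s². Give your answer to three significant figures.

t ≈ 1.08 s

Here I = 0.8MR², so the shape factor k = I/(MR²) = 0.8.
Newton's second law down the slope: Mg sinθ − f = Ma. The torque equation fR = Iα (with α = a/R) gives f = kMa.
Hence a = g sinθ/(1+k) = 9.8×sin28°/1.8 = 2.556 m/s².
Starting from rest, L = ½at², so t = √(2L/a) = √(2×1.5/2.556) ≈ 1.08 s.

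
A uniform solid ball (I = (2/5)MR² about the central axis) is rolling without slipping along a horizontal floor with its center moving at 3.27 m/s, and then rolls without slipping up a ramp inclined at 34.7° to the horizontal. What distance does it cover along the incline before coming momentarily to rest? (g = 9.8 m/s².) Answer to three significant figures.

With I = (2/5)MR², the ratio k = I/(MR²) is 0.4.
Rolling without slipping gives ω = v/R, so the total kinetic energy is ½Mv² + ½Iω² = ½(1+k)Mv² = (7/10)Mv².
Setting this equal to Mgh gives the vertical rise h = (1+k)v₀²/(2g) = 1.4×3.27²/(2×9.8) = 0.7638 m.
Along the incline, d = h/sinθ = 0.7638/sin34.7° ≈ 1.34 m.

d ≈ 1.34 m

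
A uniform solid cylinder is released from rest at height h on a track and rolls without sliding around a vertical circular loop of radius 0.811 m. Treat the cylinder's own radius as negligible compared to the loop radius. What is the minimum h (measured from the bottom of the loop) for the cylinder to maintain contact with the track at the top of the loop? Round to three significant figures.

The moment of inertia is (1/2)MR², giving k ≡ I/(MR²) = 0.5.
At the top of the loop, the minimum-contact condition is Mg = Mv_top²/r, so v_top² = gr.
With ω = v/R, the kinetic energy at speed v is ½(1+k)Mv² = (3/4)Mv².
Energy conservation from release (height h) to the top (height 2r): Mgh = Mg(2r) + (3/4)M·gr.
Thus h_min = 2r + (1+k)r/2 = r(2 + 1.5/2) = 0.811 × 2.75 ≈ 2.23 m.

h_min ≈ 2.23 m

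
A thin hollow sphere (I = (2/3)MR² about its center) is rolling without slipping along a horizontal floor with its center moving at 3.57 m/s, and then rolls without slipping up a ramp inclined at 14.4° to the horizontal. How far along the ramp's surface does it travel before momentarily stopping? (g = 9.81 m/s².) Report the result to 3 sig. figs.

d ≈ 4.35 m

With I = (2/3)MR², the ratio k = I/(MR²) is 2/3.
Rolling without slipping gives ω = v/R, so the total kinetic energy is ½Mv² + ½Iω² = ½(1+k)Mv² = (5/6)Mv².
Setting this equal to Mgh gives the vertical rise h = (1+k)v₀²/(2g) = 1.667×3.57²/(2×9.81) = 1.083 m.
The distance along the slope is d = h/sinθ = 1.083/sin14.4° ≈ 4.35 m.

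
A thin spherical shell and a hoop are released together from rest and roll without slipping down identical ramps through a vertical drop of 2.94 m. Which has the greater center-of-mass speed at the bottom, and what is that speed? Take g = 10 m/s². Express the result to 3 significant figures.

the thin spherical shell, at v ≈ 5.94 m/s

For rolling without slipping, Mgh = ½(1+k)Mv² where k = I/(MR²), so v = √(2gh/(1+k)).
Thin spherical shell: k = 2/3, giving v = √(2×10×2.94/1.667) = 5.94 m/s.
Hoop: k = 1, giving v = √(2×10×2.94/2) = 5.422 m/s.
The smaller k wins: the thin spherical shell, at ≈ 5.94 m/s.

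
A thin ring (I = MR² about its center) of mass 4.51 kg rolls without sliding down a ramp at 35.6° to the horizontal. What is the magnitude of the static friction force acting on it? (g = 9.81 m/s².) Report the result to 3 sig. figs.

Here I = MR², so the shape factor k = I/(MR²) = 1.
Newton's second law down the slope: Mg sinθ − f = Ma. The torque equation fR = Iα (with α = a/R) gives f = kMa.
Combining, a = g sinθ/(1+k) and f = kMa = kMg sinθ/(1+k).
f = 1 × 4.51 × 9.81 × sin35.6° / 2 ≈ 12.9 N.

f ≈ 12.9 N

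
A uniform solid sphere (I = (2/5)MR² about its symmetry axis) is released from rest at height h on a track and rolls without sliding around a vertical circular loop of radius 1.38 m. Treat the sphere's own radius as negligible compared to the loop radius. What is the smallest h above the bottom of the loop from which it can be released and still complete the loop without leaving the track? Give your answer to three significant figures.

h_min ≈ 3.73 m

The moment of inertia is (2/5)MR², giving k ≡ I/(MR²) = 0.4.
At the top of the loop, the minimum-contact condition is Mg = Mv_top²/r, so v_top² = gr.
With ω = v/R, the kinetic energy at speed v is ½(1+k)Mv² = (7/10)Mv².
Energy conservation from release (height h) to the top (height 2r): Mgh = Mg(2r) + (7/10)M·gr.
Thus h_min = 2r + (1+k)r/2 = r(2 + 1.4/2) = 1.38 × 2.7 ≈ 3.73 m.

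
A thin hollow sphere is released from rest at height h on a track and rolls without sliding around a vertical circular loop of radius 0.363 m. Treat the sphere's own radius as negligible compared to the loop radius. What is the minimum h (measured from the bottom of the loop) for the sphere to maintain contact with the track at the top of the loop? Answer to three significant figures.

The moment of inertia is (2/3)MR², giving k ≡ I/(MR²) = 2/3.
At the top, contact is just lost when gravity alone supplies the centripetal force: Mg = Mv_top²/r, i.e. v_top² = gr.
With ω = v/R, the kinetic energy at speed v is ½(1+k)Mv² = (5/6)Mv².
Energy conservation from release (height h) to the top (height 2r): Mgh = Mg(2r) + (5/6)M·gr.
Thus h_min = 2r + (1+k)r/2 = r(2 + 1.667/2) = 0.363 × 2.833 ≈ 1.03 m.

h_min ≈ 1.03 m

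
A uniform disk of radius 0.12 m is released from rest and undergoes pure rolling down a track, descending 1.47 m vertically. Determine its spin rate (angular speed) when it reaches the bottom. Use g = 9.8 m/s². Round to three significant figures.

Here I = (1/2)MR², so the shape factor k = I/(MR²) = 0.5.
Rolling without slipping gives ω = v/R, so the total kinetic energy is ½Mv² + ½Iω² = ½(1+k)Mv² = (3/4)Mv².
Energy conservation Mgh = ½(1+k)Mv² gives v = √(2gh/(1+k)) = √(2 × 9.8 × 1.47 / 1.5) = 4.383 m/s.
The angular speed follows from ω = v/R = 4.383/0.12 ≈ 36.5 rad/s.

ω ≈ 36.5 rad/s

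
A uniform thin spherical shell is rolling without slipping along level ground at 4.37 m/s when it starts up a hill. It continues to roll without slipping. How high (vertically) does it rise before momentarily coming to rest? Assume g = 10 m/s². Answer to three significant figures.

h ≈ 1.59 m

The moment of inertia is (2/3)MR², giving k ≡ I/(MR²) = 2/3.
Since it rolls without slipping, ω = v/R and KE = ½Mv² + ½Iω² = ½(1+k)Mv² = (5/6)Mv².
At the top the kinetic energy is zero, so (5/6)Mv₀² = Mgh.
Thus h = (1+k)v₀²/(2g) = 1.667 × 4.37² / (2 × 10) ≈ 1.59 m.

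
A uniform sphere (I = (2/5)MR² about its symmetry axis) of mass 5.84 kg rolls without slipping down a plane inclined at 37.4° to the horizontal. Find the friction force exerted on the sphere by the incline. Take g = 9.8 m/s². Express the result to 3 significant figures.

For this body I = (2/5)MR², i.e. k = I/(MR²) = 0.4.
Along the incline Mg sinθ − f = Ma, and torque about the center fR = Iα = kMR²(a/R) gives f = kMa.
Combining, a = g sinθ/(1+k) and f = kMa = kMg sinθ/(1+k).
f = 0.4 × 5.84 × 9.8 × sin37.4° / 1.4 ≈ 9.93 N.

f ≈ 9.93 N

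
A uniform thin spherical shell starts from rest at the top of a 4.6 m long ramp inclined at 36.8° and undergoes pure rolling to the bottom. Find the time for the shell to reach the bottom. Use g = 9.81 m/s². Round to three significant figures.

t ≈ 1.62 s

The moment of inertia is (2/3)MR², giving k ≡ I/(MR²) = 2/3.
Along the incline Mg sinθ − f = Ma, and torque about the center fR = Iα = kMR²(a/R) gives f = kMa.
Hence a = g sinθ/(1+k) = 9.81×sin36.8°/1.667 = 3.526 m/s².
Starting from rest, L = ½at², so t = √(2L/a) = √(2×4.6/3.526) ≈ 1.62 s.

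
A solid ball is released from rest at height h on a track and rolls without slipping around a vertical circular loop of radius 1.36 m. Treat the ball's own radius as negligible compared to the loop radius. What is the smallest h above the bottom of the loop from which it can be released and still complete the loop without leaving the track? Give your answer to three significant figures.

With I = (2/5)MR², the ratio k = I/(MR²) is 0.4.
At the top, contact is just lost when gravity alone supplies the centripetal force: Mg = Mv_top²/r, i.e. v_top² = gr.
With ω = v/R, the kinetic energy at speed v is ½(1+k)Mv² = (7/10)Mv².
Energy conservation from release (height h) to the top (height 2r): Mgh = Mg(2r) + (7/10)M·gr.
Thus h_min = 2r + (1+k)r/2 = r(2 + 1.4/2) = 1.36 × 2.7 ≈ 3.67 m.

h_min ≈ 3.67 m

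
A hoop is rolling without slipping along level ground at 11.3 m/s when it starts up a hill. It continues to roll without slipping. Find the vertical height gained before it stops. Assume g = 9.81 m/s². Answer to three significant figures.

h ≈ 13.0 m

Here I = MR², so the shape factor k = I/(MR²) = 1.
Since it rolls without slipping, ω = v/R and KE = ½Mv² + ½Iω² = ½(1+k)Mv² = Mv².
All of this converts to potential energy at the highest point: Mv₀² = Mgh.
Thus h = (1+k)v₀²/(2g) = 2 × 11.3² / (2 × 9.81) ≈ 13.0 m.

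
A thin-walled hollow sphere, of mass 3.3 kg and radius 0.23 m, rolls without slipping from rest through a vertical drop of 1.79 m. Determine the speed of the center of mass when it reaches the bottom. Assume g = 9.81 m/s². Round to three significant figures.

v ≈ 4.59 m/s

With I = (2/3)MR², the ratio k = I/(MR²) is 2/3.
Pure rolling means v = ωR; then KE = ½Mv² + ½I(v/R)² = ½(1+k)Mv² = (5/6)Mv².
Setting Mgh = (5/6)Mv² gives v = √(2gh/(1+k)) = √(2·9.81·1.79/1.667) ≈ 4.59 m/s.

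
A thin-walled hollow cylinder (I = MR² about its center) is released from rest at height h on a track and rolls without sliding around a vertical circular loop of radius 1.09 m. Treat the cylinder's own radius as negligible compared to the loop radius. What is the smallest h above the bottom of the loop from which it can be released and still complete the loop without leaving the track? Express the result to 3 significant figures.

With I = MR², the ratio k = I/(MR²) is 1.
At the top, contact is just lost when gravity alone supplies the centripetal force: Mg = Mv_top²/r, i.e. v_top² = gr.
With ω = v/R, the kinetic energy at speed v is ½(1+k)Mv² = Mv².
Energy conservation from release (height h) to the top (height 2r): Mgh = Mg(2r) + M·gr.
Thus h_min = 2r + (1+k)r/2 = r(2 + 2/2) = 1.09 × 3 ≈ 3.27 m.

h_min ≈ 3.27 m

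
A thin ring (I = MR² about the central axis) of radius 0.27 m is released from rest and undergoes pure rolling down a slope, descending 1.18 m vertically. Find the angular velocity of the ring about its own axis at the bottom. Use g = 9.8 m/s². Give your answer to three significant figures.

Here I = MR², so the shape factor k = I/(MR²) = 1.
The rolling condition ω = v/R makes the rotational term ½I(v/R)² = ½kMv², so KE_total = ½(1+k)Mv² = Mv².
Energy conservation Mgh = ½(1+k)Mv² gives v = √(2gh/(1+k)) = √(2 × 9.8 × 1.18 / 2) = 3.401 m/s.
Then ω = v/R = 3.401 / 0.27 ≈ 12.6 rad/s.

ω ≈ 12.6 rad/s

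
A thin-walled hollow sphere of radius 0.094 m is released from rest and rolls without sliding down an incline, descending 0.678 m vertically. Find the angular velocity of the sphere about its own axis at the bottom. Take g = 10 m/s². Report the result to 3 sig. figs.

ω ≈ 30.3 rad/s

With I = (2/3)MR², the ratio k = I/(MR²) is 2/3.
The rolling condition ω = v/R makes the rotational term ½I(v/R)² = ½kMv², so KE_total = ½(1+k)Mv² = (5/6)Mv².
Energy conservation Mgh = ½(1+k)Mv² gives v = √(2gh/(1+k)) = √(2 × 10 × 0.678 / 1.667) = 2.852 m/s.
Then ω = v/R = 2.852 / 0.094 ≈ 30.3 rad/s.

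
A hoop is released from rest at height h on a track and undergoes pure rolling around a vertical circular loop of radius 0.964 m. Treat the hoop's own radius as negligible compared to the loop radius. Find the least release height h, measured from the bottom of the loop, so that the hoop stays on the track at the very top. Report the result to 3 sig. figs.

For this body I = MR², i.e. k = I/(MR²) = 1.
At the top, contact is just lost when gravity alone supplies the centripetal force: Mg = Mv_top²/r, i.e. v_top² = gr.
With ω = v/R, the kinetic energy at speed v is ½(1+k)Mv² = Mv².
Energy conservation from release (height h) to the top (height 2r): Mgh = Mg(2r) + M·gr.
Thus h_min = 2r + (1+k)r/2 = r(2 + 2/2) = 0.964 × 3 ≈ 2.89 m.

h_min ≈ 2.89 m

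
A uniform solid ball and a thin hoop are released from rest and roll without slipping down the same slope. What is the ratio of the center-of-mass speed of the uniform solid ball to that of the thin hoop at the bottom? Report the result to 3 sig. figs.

Each satisfies Mgh = ½(1+k)Mv² with k = I/(MR²), so v ∝ 1/√(1+k).
For the uniform solid ball k = 0.4; for the thin hoop k = 1.
v₁/v₂ = √((1+k₂)/(1+k₁)) = √(2/1.4) ≈ 1.20.

v_ratio ≈ 1.20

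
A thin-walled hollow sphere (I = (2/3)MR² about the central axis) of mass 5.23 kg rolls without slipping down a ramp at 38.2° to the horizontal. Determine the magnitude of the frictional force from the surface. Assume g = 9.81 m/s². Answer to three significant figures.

f ≈ 12.7 N

The moment of inertia is (2/3)MR², giving k ≡ I/(MR²) = 2/3.
Newton's second law down the slope: Mg sinθ − f = Ma. The torque equation fR = Iα (with α = a/R) gives f = kMa.
Combining, a = g sinθ/(1+k) and f = kMa = kMg sinθ/(1+k).
f = (2/3) × 5.23 × 9.81 × sin38.2° / 1.667 ≈ 12.7 N.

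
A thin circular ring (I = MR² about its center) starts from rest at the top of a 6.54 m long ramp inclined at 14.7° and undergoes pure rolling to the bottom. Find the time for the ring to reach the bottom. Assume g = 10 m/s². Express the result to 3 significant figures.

t ≈ 3.21 s

With I = MR², the ratio k = I/(MR²) is 1.
Newton's second law down the slope: Mg sinθ − f = Ma. The torque equation fR = Iα (with α = a/R) gives f = kMa.
Hence a = g sinθ/(1+k) = 10×sin14.7°/2 = 1.269 m/s².
With constant a from rest, t = √(2L/a) = √(2·6.54/1.269) ≈ 3.21 s.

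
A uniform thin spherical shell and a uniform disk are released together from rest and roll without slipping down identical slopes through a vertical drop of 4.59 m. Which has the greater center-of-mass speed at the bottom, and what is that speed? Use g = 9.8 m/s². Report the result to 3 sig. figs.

the uniform disk, at v ≈ 7.74 m/s

For rolling without slipping, Mgh = ½(1+k)Mv² where k = I/(MR²), so v = √(2gh/(1+k)).
Uniform thin spherical shell: k = 2/3, giving v = √(2×9.8×4.59/1.667) = 7.347 m/s.
Uniform disk: k = 0.5, giving v = √(2×9.8×4.59/1.5) = 7.744 m/s.
The smaller k wins: the uniform disk, at ≈ 7.74 m/s.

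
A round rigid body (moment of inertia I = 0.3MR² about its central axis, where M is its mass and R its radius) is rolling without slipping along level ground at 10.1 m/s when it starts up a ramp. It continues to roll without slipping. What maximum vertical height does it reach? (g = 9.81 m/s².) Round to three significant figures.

h ≈ 6.76 m

The moment of inertia is 0.3MR², giving k ≡ I/(MR²) = 0.3.
The rolling condition ω = v/R makes the rotational term ½I(v/R)² = ½kMv², so KE_total = ½(1+k)Mv² = (13/20)Mv².
At the top the kinetic energy is zero, so (13/20)Mv₀² = Mgh.
Thus h = (1+k)v₀²/(2g) = 1.3 × 10.1² / (2 × 9.81) ≈ 6.76 m.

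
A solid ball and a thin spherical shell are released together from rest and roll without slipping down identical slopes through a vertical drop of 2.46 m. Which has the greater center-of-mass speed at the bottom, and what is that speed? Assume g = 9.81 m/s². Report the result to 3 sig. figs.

For rolling without slipping, Mgh = ½(1+k)Mv² where k = I/(MR²), so v = √(2gh/(1+k)).
Solid ball: k = 0.4, giving v = √(2×9.81×2.46/1.4) = 5.872 m/s.
Thin spherical shell: k = 2/3, giving v = √(2×9.81×2.46/1.667) = 5.381 m/s.
The smaller k wins: the solid ball, at ≈ 5.87 m/s.

the solid ball, at v ≈ 5.87 m/s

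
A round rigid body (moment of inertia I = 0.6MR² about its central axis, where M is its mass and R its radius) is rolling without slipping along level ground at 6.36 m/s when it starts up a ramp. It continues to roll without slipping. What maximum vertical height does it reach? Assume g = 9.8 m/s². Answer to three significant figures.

For this body I = 0.6MR², i.e. k = I/(MR²) = 0.6.
Rolling without slipping gives ω = v/R, so the total kinetic energy is ½Mv² + ½Iω² = ½(1+k)Mv² = (4/5)Mv².
All of this converts to potential energy at the highest point: (4/5)Mv₀² = Mgh.
Thus h = (1+k)v₀²/(2g) = 1.6 × 6.36² / (2 × 9.8) ≈ 3.30 m.

h ≈ 3.30 m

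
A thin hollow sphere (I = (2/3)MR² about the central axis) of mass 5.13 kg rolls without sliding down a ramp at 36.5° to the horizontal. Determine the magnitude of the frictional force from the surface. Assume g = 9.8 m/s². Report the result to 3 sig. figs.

Here I = (2/3)MR², so the shape factor k = I/(MR²) = 2/3.
Translational: Mg sinθ − f = Ma. Rotational about the CM: fR = Iα = kMRa, so f = kMa.
Combining, a = g sinθ/(1+k) and f = kMa = kMg sinθ/(1+k).
f = (2/3) × 5.13 × 9.8 × sin36.5° / 1.667 ≈ 12.0 N.

f ≈ 12.0 N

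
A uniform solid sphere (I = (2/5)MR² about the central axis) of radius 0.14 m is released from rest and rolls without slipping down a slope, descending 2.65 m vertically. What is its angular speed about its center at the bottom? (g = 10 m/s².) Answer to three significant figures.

For this body I = (2/5)MR², i.e. k = I/(MR²) = 0.4.
Rolling without slipping gives ω = v/R, so the total kinetic energy is ½Mv² + ½Iω² = ½(1+k)Mv² = (7/10)Mv².
Energy conservation Mgh = ½(1+k)Mv² gives v = √(2gh/(1+k)) = √(2 × 10 × 2.65 / 1.4) = 6.153 m/s.
The angular speed follows from ω = v/R = 6.153/0.14 ≈ 43.9 rad/s.

ω ≈ 43.9 rad/s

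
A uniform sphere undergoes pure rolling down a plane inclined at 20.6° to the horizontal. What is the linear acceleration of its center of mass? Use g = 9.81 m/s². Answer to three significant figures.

The moment of inertia is (2/5)MR², giving k ≡ I/(MR²) = 0.4.
Translational: Mg sinθ − f = Ma. Rotational about the CM: fR = Iα = kMRa, so f = kMa.
Eliminating f: Mg sinθ = (1+k)Ma, so a = g sinθ/(1+k) = 9.81 × sin20.6° / 1.4 ≈ 2.47 m/s².

a ≈ 2.47 m/s²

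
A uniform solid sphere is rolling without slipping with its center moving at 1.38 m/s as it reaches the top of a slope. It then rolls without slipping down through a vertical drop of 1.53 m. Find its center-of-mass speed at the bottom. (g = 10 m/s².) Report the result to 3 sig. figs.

Here I = (2/5)MR², so the shape factor k = I/(MR²) = 0.4.
Pure rolling means v = ωR; then KE = ½Mv² + ½I(v/R)² = ½(1+k)Mv² = (7/10)Mv².
Energy conservation: (7/10)Mv₀² + Mgh = (7/10)Mv², so v² = v₀² + 2gh/(1+k).
v = √(1.38² + 2×10×1.53/1.4) = √23.76 ≈ 4.87 m/s.

v ≈ 4.87 m/s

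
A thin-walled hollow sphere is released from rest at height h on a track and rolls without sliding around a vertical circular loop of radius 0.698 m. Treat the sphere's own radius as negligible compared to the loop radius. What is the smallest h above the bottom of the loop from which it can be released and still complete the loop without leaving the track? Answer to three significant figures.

For this body I = (2/3)MR², i.e. k = I/(MR²) = 2/3.
At the top of the loop, the minimum-contact condition is Mg = Mv_top²/r, so v_top² = gr.
With ω = v/R, the kinetic energy at speed v is ½(1+k)Mv² = (5/6)Mv².
Energy conservation from release (height h) to the top (height 2r): Mgh = Mg(2r) + (5/6)M·gr.
Thus h_min = 2r + (1+k)r/2 = r(2 + 1.667/2) = 0.698 × 2.833 ≈ 1.98 m.

h_min ≈ 1.98 m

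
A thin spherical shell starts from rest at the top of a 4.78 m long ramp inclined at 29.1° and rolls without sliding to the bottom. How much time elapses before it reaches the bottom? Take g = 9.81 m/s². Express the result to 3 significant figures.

t ≈ 1.83 s

The moment of inertia is (2/3)MR², giving k ≡ I/(MR²) = 2/3.
Newton's second law down the slope: Mg sinθ − f = Ma. The torque equation fR = Iα (with α = a/R) gives f = kMa.
Hence a = g sinθ/(1+k) = 9.81×sin29.1°/1.667 = 2.863 m/s².
Starting from rest, L = ½at², so t = √(2L/a) = √(2×4.78/2.863) ≈ 1.83 s.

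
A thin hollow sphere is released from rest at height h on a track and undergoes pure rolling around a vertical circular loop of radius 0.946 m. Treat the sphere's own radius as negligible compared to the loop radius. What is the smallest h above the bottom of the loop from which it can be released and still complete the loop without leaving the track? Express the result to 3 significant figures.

h_min ≈ 2.68 m

With I = (2/3)MR², the ratio k = I/(MR²) is 2/3.
At the top of the loop, the minimum-contact condition is Mg = Mv_top²/r, so v_top² = gr.
With ω = v/R, the kinetic energy at speed v is ½(1+k)Mv² = (5/6)Mv².
Energy conservation from release (height h) to the top (height 2r): Mgh = Mg(2r) + (5/6)M·gr.
Thus h_min = 2r + (1+k)r/2 = r(2 + 1.667/2) = 0.946 × 2.833 ≈ 2.68 m.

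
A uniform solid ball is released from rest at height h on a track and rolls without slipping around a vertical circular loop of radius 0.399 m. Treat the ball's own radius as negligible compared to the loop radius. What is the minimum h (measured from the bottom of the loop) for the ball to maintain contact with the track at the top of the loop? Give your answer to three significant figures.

With I = (2/5)MR², the ratio k = I/(MR²) is 0.4.
At the top, contact is just lost when gravity alone supplies the centripetal force: Mg = Mv_top²/r, i.e. v_top² = gr.
With ω = v/R, the kinetic energy at speed v is ½(1+k)Mv² = (7/10)Mv².
Energy conservation from release (height h) to the top (height 2r): Mgh = Mg(2r) + (7/10)M·gr.
Thus h_min = 2r + (1+k)r/2 = r(2 + 1.4/2) = 0.399 × 2.7 ≈ 1.08 m.

h_min ≈ 1.08 m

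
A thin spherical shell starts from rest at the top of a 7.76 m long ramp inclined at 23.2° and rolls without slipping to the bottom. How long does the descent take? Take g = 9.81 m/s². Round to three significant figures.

Here I = (2/3)MR², so the shape factor k = I/(MR²) = 2/3.
Along the incline Mg sinθ − f = Ma, and torque about the center fR = Iα = kMR²(a/R) gives f = kMa.
Hence a = g sinθ/(1+k) = 9.81×sin23.2°/1.667 = 2.319 m/s².
Starting from rest, L = ½at², so t = √(2L/a) = √(2×7.76/2.319) ≈ 2.59 s.

t ≈ 2.59 s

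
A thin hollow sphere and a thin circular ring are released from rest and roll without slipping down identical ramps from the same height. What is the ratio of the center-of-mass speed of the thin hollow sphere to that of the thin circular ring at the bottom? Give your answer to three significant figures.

v_ratio ≈ 1.10

Each satisfies Mgh = ½(1+k)Mv² with k = I/(MR²), so v ∝ 1/√(1+k).
For the thin hollow sphere k = 2/3; for the thin circular ring k = 1.
v₁/v₂ = √((1+k₂)/(1+k₁)) = √(2/1.667) ≈ 1.10.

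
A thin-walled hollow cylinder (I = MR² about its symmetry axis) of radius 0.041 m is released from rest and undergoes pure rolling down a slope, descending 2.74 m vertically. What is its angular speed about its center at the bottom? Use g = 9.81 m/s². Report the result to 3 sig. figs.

For this body I = MR², i.e. k = I/(MR²) = 1.
Rolling without slipping gives ω = v/R, so the total kinetic energy is ½Mv² + ½Iω² = ½(1+k)Mv² = Mv².
Energy conservation Mgh = ½(1+k)Mv² gives v = √(2gh/(1+k)) = √(2 × 9.81 × 2.74 / 2) = 5.185 m/s.
The angular speed follows from ω = v/R = 5.185/0.041 ≈ 126 rad/s.

ω ≈ 126 rad/s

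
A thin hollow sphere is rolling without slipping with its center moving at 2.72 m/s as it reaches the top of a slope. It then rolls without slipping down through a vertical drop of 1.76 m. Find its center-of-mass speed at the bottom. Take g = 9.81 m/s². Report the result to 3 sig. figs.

v ≈ 5.30 m/s

The moment of inertia is (2/3)MR², giving k ≡ I/(MR²) = 2/3.
The rolling condition ω = v/R makes the rotational term ½I(v/R)² = ½kMv², so KE_total = ½(1+k)Mv² = (5/6)Mv².
Energy conservation: (5/6)Mv₀² + Mgh = (5/6)Mv², so v² = v₀² + 2gh/(1+k).
v = √(2.72² + 2×9.81×1.76/1.667) = √28.12 ≈ 5.30 m/s.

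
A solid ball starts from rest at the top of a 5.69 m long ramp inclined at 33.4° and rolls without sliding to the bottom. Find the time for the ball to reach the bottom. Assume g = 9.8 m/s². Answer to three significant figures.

Here I = (2/5)MR², so the shape factor k = I/(MR²) = 0.4.
Newton's second law down the slope: Mg sinθ − f = Ma. The torque equation fR = Iα (with α = a/R) gives f = kMa.
Hence a = g sinθ/(1+k) = 9.8×sin33.4°/1.4 = 3.853 m/s².
With constant a from rest, t = √(2L/a) = √(2·5.69/3.853) ≈ 1.72 s.

t ≈ 1.72 s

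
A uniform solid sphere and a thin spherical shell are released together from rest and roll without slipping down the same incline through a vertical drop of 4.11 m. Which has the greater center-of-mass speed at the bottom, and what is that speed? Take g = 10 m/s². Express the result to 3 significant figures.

For rolling without slipping, Mgh = ½(1+k)Mv² where k = I/(MR²), so v = √(2gh/(1+k)).
Uniform solid sphere: k = 0.4, giving v = √(2×10×4.11/1.4) = 7.663 m/s.
Thin spherical shell: k = 2/3, giving v = √(2×10×4.11/1.667) = 7.023 m/s.
The smaller k wins: the uniform solid sphere, at ≈ 7.66 m/s.

the uniform solid sphere, at v ≈ 7.66 m/s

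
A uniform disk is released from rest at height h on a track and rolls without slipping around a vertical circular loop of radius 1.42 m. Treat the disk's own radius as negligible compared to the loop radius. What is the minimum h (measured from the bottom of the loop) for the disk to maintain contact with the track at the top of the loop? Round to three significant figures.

The moment of inertia is (1/2)MR², giving k ≡ I/(MR²) = 0.5.
At the top, contact is just lost when gravity alone supplies the centripetal force: Mg = Mv_top²/r, i.e. v_top² = gr.
With ω = v/R, the kinetic energy at speed v is ½(1+k)Mv² = (3/4)Mv².
Energy conservation from release (height h) to the top (height 2r): Mgh = Mg(2r) + (3/4)M·gr.
Thus h_min = 2r + (1+k)r/2 = r(2 + 1.5/2) = 1.42 × 2.75 ≈ 3.91 m.

h_min ≈ 3.91 m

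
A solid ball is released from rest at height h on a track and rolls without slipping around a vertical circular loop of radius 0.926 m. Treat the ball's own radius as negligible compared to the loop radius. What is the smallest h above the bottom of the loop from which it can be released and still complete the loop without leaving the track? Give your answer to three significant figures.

h_min ≈ 2.50 m

The moment of inertia is (2/5)MR², giving k ≡ I/(MR²) = 0.4.
At the top of the loop, the minimum-contact condition is Mg = Mv_top²/r, so v_top² = gr.
With ω = v/R, the kinetic energy at speed v is ½(1+k)Mv² = (7/10)Mv².
Energy conservation from release (height h) to the top (height 2r): Mgh = Mg(2r) + (7/10)M·gr.
Thus h_min = 2r + (1+k)r/2 = r(2 + 1.4/2) = 0.926 × 2.7 ≈ 2.50 m.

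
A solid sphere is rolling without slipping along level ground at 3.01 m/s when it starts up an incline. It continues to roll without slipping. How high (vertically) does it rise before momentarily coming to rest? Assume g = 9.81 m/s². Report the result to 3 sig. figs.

h ≈ 0.646 m

For this body I = (2/5)MR², i.e. k = I/(MR²) = 0.4.
The rolling condition ω = v/R makes the rotational term ½I(v/R)² = ½kMv², so KE_total = ½(1+k)Mv² = (7/10)Mv².
At the top the kinetic energy is zero, so (7/10)Mv₀² = Mgh.
Thus h = (1+k)v₀²/(2g) = 1.4 × 3.01² / (2 × 9.81) ≈ 0.646 m.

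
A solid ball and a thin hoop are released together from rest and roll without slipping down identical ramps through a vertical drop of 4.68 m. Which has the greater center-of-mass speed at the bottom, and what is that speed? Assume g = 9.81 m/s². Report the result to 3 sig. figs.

the solid ball, at v ≈ 8.10 m/s

For rolling without slipping, Mgh = ½(1+k)Mv² where k = I/(MR²), so v = √(2gh/(1+k)).
Solid ball: k = 0.4, giving v = √(2×9.81×4.68/1.4) = 8.099 m/s.
Thin hoop: k = 1, giving v = √(2×9.81×4.68/2) = 6.776 m/s.
The smaller k wins: the solid ball, at ≈ 8.10 m/s.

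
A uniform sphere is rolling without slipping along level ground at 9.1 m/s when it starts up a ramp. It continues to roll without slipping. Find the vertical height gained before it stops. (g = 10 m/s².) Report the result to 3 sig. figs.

h ≈ 5.80 m

The moment of inertia is (2/5)MR², giving k ≡ I/(MR²) = 0.4.
Since it rolls without slipping, ω = v/R and KE = ½Mv² + ½Iω² = ½(1+k)Mv² = (7/10)Mv².
At the top the kinetic energy is zero, so (7/10)Mv₀² = Mgh.
Thus h = (1+k)v₀²/(2g) = 1.4 × 9.1² / (2 × 10) ≈ 5.80 m.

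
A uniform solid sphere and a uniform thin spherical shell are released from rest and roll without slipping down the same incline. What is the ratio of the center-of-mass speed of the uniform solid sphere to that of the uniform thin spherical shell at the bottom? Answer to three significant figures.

v_ratio ≈ 1.09

Each satisfies Mgh = ½(1+k)Mv² with k = I/(MR²), so v ∝ 1/√(1+k).
For the uniform solid sphere k = 0.4; for the uniform thin spherical shell k = 2/3.
v₁/v₂ = √((1+k₂)/(1+k₁)) = √(1.667/1.4) ≈ 1.09.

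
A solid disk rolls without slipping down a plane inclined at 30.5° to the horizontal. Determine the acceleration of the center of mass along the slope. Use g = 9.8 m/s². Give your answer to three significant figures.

a ≈ 3.32 m/s²

With I = (1/2)MR², the ratio k = I/(MR²) is 0.5.
Newton's second law down the slope: Mg sinθ − f = Ma. The torque equation fR = Iα (with α = a/R) gives f = kMa.
Eliminating f: Mg sinθ = (1+k)Ma, so a = g sinθ/(1+k) = 9.8 × sin30.5° / 1.5 ≈ 3.32 m/s².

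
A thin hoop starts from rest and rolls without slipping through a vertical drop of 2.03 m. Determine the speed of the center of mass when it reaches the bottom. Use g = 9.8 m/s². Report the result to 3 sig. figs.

With I = MR², the ratio k = I/(MR²) is 1.
Pure rolling means v = ωR; then KE = ½Mv² + ½I(v/R)² = ½(1+k)Mv² = Mv².
Setting Mgh = Mv² gives v = √(2gh/(1+k)) = √(2·9.8·2.03/2) ≈ 4.46 m/s.

v ≈ 4.46 m/s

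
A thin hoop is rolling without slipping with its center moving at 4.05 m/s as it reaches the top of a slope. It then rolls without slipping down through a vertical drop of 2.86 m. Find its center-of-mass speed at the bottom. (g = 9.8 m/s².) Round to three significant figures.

v ≈ 6.67 m/s

For this body I = MR², i.e. k = I/(MR²) = 1.
Pure rolling means v = ωR; then KE = ½Mv² + ½I(v/R)² = ½(1+k)Mv² = Mv².
Energy conservation: Mv₀² + Mgh = Mv², so v² = v₀² + 2gh/(1+k).
v = √(4.05² + 2×9.8×2.86/2) = √44.43 ≈ 6.67 m/s.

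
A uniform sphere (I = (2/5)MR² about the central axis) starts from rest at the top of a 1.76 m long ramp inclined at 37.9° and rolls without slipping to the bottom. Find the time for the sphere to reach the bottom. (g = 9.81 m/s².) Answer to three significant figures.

Here I = (2/5)MR², so the shape factor k = I/(MR²) = 0.4.
Translational: Mg sinθ − f = Ma. Rotational about the CM: fR = Iα = kMRa, so f = kMa.
Hence a = g sinθ/(1+k) = 9.81×sin37.9°/1.4 = 4.304 m/s².
With constant a from rest, t = √(2L/a) = √(2·1.76/4.304) ≈ 0.904 s.

t ≈ 0.904 s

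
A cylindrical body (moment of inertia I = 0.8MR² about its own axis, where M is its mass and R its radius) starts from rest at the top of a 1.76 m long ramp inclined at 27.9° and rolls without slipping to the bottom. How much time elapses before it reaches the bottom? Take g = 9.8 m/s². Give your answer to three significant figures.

t ≈ 1.18 s

For this body I = 0.8MR², i.e. k = I/(MR²) = 0.8.
Along the incline Mg sinθ − f = Ma, and torque about the center fR = Iα = kMR²(a/R) gives f = kMa.
Hence a = g sinθ/(1+k) = 9.8×sin27.9°/1.8 = 2.548 m/s².
Starting from rest, L = ½at², so t = √(2L/a) = √(2×1.76/2.548) ≈ 1.18 s.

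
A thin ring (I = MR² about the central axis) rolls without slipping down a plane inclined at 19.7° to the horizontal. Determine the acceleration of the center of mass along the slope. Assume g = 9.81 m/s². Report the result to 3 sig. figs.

Here I = MR², so the shape factor k = I/(MR²) = 1.
Translational: Mg sinθ − f = Ma. Rotational about the CM: fR = Iα = kMRa, so f = kMa.
Eliminating f: Mg sinθ = (1+k)Ma, so a = g sinθ/(1+k) = 9.81 × sin19.7° / 2 ≈ 1.65 m/s².

a ≈ 1.65 m/s²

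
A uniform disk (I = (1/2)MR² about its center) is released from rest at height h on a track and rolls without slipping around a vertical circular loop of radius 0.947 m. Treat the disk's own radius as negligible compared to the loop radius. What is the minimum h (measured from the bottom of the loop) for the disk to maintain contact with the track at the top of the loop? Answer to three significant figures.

Here I = (1/2)MR², so the shape factor k = I/(MR²) = 0.5.
At the top of the loop, the minimum-contact condition is Mg = Mv_top²/r, so v_top² = gr.
With ω = v/R, the kinetic energy at speed v is ½(1+k)Mv² = (3/4)Mv².
Energy conservation from release (height h) to the top (height 2r): Mgh = Mg(2r) + (3/4)M·gr.
Thus h_min = 2r + (1+k)r/2 = r(2 + 1.5/2) = 0.947 × 2.75 ≈ 2.60 m.

h_min ≈ 2.60 m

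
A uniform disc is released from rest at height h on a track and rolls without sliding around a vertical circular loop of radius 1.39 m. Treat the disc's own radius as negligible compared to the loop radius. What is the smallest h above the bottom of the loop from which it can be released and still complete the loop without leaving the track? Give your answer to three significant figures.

With I = (1/2)MR², the ratio k = I/(MR²) is 0.5.
At the top of the loop, the minimum-contact condition is Mg = Mv_top²/r, so v_top² = gr.
With ω = v/R, the kinetic energy at speed v is ½(1+k)Mv² = (3/4)Mv².
Energy conservation from release (height h) to the top (height 2r): Mgh = Mg(2r) + (3/4)M·gr.
Thus h_min = 2r + (1+k)r/2 = r(2 + 1.5/2) = 1.39 × 2.75 ≈ 3.82 m.

h_min ≈ 3.82 m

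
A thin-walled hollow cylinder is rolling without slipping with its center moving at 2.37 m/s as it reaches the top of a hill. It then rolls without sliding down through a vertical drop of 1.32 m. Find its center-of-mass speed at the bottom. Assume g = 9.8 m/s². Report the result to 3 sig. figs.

For this body I = MR², i.e. k = I/(MR²) = 1.
Since it rolls without slipping, ω = v/R and KE = ½Mv² + ½Iω² = ½(1+k)Mv² = Mv².
Energy conservation: Mv₀² + Mgh = Mv², so v² = v₀² + 2gh/(1+k).
v = √(2.37² + 2×9.8×1.32/2) = √18.55 ≈ 4.31 m/s.

v ≈ 4.31 m/s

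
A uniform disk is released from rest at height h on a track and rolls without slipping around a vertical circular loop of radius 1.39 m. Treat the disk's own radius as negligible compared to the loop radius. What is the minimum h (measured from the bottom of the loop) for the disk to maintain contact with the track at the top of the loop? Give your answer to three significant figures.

h_min ≈ 3.82 m

For this body I = (1/2)MR², i.e. k = I/(MR²) = 0.5.
At the top, contact is just lost when gravity alone supplies the centripetal force: Mg = Mv_top²/r, i.e. v_top² = gr.
With ω = v/R, the kinetic energy at speed v is ½(1+k)Mv² = (3/4)Mv².
Energy conservation from release (height h) to the top (height 2r): Mgh = Mg(2r) + (3/4)M·gr.
Thus h_min = 2r + (1+k)r/2 = r(2 + 1.5/2) = 1.39 × 2.75 ≈ 3.82 m.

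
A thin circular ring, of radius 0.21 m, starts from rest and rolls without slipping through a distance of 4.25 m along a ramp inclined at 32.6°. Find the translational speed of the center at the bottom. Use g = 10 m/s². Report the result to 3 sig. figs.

v ≈ 4.79 m/s

The moment of inertia is MR², giving k ≡ I/(MR²) = 1.
Since it rolls without slipping, ω = v/R and KE = ½Mv² + ½Iω² = ½(1+k)Mv² = Mv².
The vertical drop is h = L sinθ = 4.25 × sin32.6° = 2.29 m.
Setting Mgh = Mv² gives v = √(2gh/(1+k)) = √(2·10·2.29/2) ≈ 4.79 m/s.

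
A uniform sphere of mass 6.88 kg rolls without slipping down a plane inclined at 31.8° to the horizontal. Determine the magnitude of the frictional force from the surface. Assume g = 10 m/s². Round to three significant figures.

f ≈ 10.4 N

Here I = (2/5)MR², so the shape factor k = I/(MR²) = 0.4.
Along the incline Mg sinθ − f = Ma, and torque about the center fR = Iα = kMR²(a/R) gives f = kMa.
Combining, a = g sinθ/(1+k) and f = kMa = kMg sinθ/(1+k).
f = 0.4 × 6.88 × 10 × sin31.8° / 1.4 ≈ 10.4 N.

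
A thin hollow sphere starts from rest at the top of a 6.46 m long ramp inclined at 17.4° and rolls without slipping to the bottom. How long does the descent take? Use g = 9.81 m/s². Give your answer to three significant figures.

For this body I = (2/3)MR², i.e. k = I/(MR²) = 2/3.
Newton's second law down the slope: Mg sinθ − f = Ma. The torque equation fR = Iα (with α = a/R) gives f = kMa.
Hence a = g sinθ/(1+k) = 9.81×sin17.4°/1.667 = 1.76 m/s².
Starting from rest, L = ½at², so t = √(2L/a) = √(2×6.46/1.76) ≈ 2.71 s.

t ≈ 2.71 s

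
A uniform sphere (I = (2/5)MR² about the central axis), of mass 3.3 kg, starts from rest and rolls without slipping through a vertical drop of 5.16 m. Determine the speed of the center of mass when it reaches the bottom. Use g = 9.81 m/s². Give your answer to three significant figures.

For this body I = (2/5)MR², i.e. k = I/(MR²) = 0.4.
Pure rolling means v = ωR; then KE = ½Mv² + ½I(v/R)² = ½(1+k)Mv² = (7/10)Mv².
Energy conservation: Mgh = (7/10)Mv², so v = √(2gh/(1+k)) = √(2 × 9.81 × 5.16 / 1.4) ≈ 8.50 m/s.

v ≈ 8.50 m/s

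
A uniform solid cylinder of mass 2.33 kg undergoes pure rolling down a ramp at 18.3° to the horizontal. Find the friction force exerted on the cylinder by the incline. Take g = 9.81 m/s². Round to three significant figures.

f ≈ 2.39 N

Here I = (1/2)MR², so the shape factor k = I/(MR²) = 0.5.
Translational: Mg sinθ − f = Ma. Rotational about the CM: fR = Iα = kMRa, so f = kMa.
Combining, a = g sinθ/(1+k) and f = kMa = kMg sinθ/(1+k).
f = 0.5 × 2.33 × 9.81 × sin18.3° / 1.5 ≈ 2.39 N.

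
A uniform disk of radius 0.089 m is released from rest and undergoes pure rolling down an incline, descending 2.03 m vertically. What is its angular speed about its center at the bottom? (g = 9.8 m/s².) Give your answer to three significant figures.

The moment of inertia is (1/2)MR², giving k ≡ I/(MR²) = 0.5.
Pure rolling means v = ωR; then KE = ½Mv² + ½I(v/R)² = ½(1+k)Mv² = (3/4)Mv².
Energy conservation Mgh = ½(1+k)Mv² gives v = √(2gh/(1+k)) = √(2 × 9.8 × 2.03 / 1.5) = 5.15 m/s.
The angular speed follows from ω = v/R = 5.15/0.089 ≈ 57.9 rad/s.

ω ≈ 57.9 rad/s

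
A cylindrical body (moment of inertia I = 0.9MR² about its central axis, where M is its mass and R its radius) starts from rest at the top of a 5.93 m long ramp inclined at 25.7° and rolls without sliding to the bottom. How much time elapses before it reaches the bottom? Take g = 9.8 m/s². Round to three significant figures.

t ≈ 2.30 s

Here I = 0.9MR², so the shape factor k = I/(MR²) = 0.9.
Translational: Mg sinθ − f = Ma. Rotational about the CM: fR = Iα = kMRa, so f = kMa.
Hence a = g sinθ/(1+k) = 9.8×sin25.7°/1.9 = 2.237 m/s².
With constant a from rest, t = √(2L/a) = √(2·5.93/2.237) ≈ 2.30 s.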